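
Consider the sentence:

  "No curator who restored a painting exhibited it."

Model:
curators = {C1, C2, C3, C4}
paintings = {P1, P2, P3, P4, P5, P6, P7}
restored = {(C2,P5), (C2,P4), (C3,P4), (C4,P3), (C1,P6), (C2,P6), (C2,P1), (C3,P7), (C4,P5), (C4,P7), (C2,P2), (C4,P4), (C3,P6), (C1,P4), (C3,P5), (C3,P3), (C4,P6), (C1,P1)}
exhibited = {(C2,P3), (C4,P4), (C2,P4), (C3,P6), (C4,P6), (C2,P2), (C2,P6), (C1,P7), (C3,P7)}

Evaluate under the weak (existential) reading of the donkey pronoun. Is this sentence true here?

"it" takes "a painting" as antecedent — a donkey pronoun bound across the clause boundary.
Truth condition: for no (c,p) with restored(c,p) does exhibited(c,p) hold.
Restrictor pairs — does the scope hold? (C1,P1):fails  (C1,P4):fails  (C1,P6):fails  (C2,P1):fails  (C2,P2):holds  (C2,P4):holds  (C2,P5):fails  (C2,P6):holds  (C3,P3):fails  (C3,P4):fails  (C3,P5):fails  (C3,P6):holds  (C3,P7):holds  (C4,P3):fails  (C4,P4):holds  (C4,P5):fails  (C4,P6):holds  (C4,P7):fails
Scope holds for 7 pair(s), so the sentence is false.

False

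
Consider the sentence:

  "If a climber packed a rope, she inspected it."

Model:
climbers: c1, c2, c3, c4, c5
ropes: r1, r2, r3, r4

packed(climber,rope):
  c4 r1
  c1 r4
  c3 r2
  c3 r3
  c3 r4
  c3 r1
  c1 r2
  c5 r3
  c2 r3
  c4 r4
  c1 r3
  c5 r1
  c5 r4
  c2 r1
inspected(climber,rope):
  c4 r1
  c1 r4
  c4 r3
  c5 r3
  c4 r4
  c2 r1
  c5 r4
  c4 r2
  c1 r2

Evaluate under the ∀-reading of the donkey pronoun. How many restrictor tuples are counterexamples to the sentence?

"it" takes "a rope" as antecedent — a donkey pronoun bound across the clause boundary.
Strong reading: for every (c,r) with packed(c,r), inspected(c,r).
Restrictor pairs: (c1,r2) ✓  (c1,r3) ✗  (c1,r4) ✓  (c2,r1) ✓  (c2,r3) ✗  (c3,r1) ✗  (c3,r2) ✗  (c3,r3) ✗  (c3,r4) ✗  (c4,r1) ✓  (c4,r4) ✓  (c5,r1) ✗  (c5,r3) ✓  (c5,r4) ✓
Counterexamples (restrictor pairs failing the scope): 7.

7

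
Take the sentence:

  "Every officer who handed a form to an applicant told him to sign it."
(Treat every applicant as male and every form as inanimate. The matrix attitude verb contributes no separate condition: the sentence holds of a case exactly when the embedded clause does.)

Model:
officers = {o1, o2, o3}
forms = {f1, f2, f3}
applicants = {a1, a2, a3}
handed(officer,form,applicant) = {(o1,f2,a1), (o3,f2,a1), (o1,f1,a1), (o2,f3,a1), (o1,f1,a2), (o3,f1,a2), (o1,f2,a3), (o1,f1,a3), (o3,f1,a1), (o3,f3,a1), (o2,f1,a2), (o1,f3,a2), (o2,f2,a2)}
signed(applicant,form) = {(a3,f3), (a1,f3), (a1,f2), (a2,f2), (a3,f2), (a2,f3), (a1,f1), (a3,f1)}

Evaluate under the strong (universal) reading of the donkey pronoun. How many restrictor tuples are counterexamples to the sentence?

"him" takes "an applicant" as antecedent and "it" takes "a form"; both are donkey pronouns co-varying with the restrictor.
Strong reading: for every (o,f,a) with handed(o,f,a), signed(a,f).
Restrictor triples: (o1,f1,a1)→signed(a1,f1) ✓  (o1,f1,a2)→signed(a2,f1) ✗  (o1,f1,a3)→signed(a3,f1) ✓  (o1,f2,a1)→signed(a1,f2) ✓  (o1,f2,a3)→signed(a3,f2) ✓  (o1,f3,a2)→signed(a2,f3) ✓  (o2,f1,a2)→signed(a2,f1) ✗  (o2,f2,a2)→signed(a2,f2) ✓  (o2,f3,a1)→signed(a1,f3) ✓  (o3,f1,a1)→signed(a1,f1) ✓  (o3,f1,a2)→signed(a2,f1) ✗  (o3,f2,a1)→signed(a1,f2) ✓  (o3,f3,a1)→signed(a1,f3) ✓
Counterexamples (restrictor triples failing the scope): 3.

3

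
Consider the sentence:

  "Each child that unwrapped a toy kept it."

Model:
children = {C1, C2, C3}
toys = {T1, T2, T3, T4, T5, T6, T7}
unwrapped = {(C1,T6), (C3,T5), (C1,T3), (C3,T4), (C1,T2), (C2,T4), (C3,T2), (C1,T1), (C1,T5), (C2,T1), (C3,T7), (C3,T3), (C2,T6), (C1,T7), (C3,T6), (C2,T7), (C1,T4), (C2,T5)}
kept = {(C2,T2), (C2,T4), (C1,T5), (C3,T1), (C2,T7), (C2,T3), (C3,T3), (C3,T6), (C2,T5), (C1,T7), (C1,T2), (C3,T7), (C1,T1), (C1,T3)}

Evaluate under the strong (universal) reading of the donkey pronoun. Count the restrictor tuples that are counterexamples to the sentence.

"it" takes "a toy" as antecedent — a donkey pronoun bound across the clause boundary.
Strong reading: for every (c,t) with unwrapped(c,t), kept(c,t).
Restrictor pairs: (C1,T1) ✓  (C1,T2) ✓  (C1,T3) ✓  (C1,T4) ✗  (C1,T5) ✓  (C1,T6) ✗  (C1,T7) ✓  (C2,T1) ✗  (C2,T4) ✓  (C2,T5) ✓  (C2,T6) ✗  (C2,T7) ✓  (C3,T2) ✗  (C3,T3) ✓  (C3,T4) ✗  (C3,T5) ✗  (C3,T6) ✓  (C3,T7) ✓
Counterexamples (restrictor pairs failing the scope): 7.

7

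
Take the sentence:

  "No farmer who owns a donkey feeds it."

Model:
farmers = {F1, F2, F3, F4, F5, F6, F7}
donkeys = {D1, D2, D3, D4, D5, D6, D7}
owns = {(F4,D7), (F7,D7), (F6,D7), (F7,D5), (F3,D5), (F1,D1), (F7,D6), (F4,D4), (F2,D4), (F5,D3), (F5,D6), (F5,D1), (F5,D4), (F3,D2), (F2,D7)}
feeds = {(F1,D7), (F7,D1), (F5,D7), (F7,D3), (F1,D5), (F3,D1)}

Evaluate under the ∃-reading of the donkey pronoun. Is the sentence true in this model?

"it" takes "a donkey" as antecedent — a donkey pronoun bound across the clause boundary.
Truth condition: for no (f,d) with owns(f,d) does feeds(f,d) hold.
Restrictor pairs — does the scope hold? (F1,D1):fails  (F2,D4):fails  (F2,D7):fails  (F3,D2):fails  (F3,D5):fails  (F4,D4):fails  (F4,D7):fails  (F5,D1):fails  (F5,D3):fails  (F5,D4):fails  (F5,D6):fails  (F6,D7):fails  (F7,D5):fails  (F7,D6):fails  (F7,D7):fails
Scope holds for no restrictor pair, so the sentence is true.

True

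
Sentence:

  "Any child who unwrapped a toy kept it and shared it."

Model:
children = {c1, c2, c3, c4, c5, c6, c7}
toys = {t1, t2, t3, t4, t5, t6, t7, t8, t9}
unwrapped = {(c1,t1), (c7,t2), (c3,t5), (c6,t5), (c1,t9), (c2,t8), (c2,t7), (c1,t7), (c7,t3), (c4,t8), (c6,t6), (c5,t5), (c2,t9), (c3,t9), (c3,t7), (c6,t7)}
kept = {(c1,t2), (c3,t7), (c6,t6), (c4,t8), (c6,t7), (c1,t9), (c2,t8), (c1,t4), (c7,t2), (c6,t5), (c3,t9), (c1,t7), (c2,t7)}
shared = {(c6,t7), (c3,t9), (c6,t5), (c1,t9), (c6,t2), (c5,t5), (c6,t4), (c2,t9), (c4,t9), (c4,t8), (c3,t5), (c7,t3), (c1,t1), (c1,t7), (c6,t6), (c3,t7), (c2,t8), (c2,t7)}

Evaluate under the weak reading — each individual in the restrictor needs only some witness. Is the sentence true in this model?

"it" takes "a toy" as antecedent — a donkey pronoun bound across the clause boundary.
Weak reading: every child c with some unwrapped-toy has at least one unwrapped-toy t such that kept(c,t) ∧ shared(c,t).
Per child: c1:✓  c2:✓  c3:✓  c4:✓  c5:✗  c6:✓  c7:✗
c5 has no witness among its unwrapped-toys.

False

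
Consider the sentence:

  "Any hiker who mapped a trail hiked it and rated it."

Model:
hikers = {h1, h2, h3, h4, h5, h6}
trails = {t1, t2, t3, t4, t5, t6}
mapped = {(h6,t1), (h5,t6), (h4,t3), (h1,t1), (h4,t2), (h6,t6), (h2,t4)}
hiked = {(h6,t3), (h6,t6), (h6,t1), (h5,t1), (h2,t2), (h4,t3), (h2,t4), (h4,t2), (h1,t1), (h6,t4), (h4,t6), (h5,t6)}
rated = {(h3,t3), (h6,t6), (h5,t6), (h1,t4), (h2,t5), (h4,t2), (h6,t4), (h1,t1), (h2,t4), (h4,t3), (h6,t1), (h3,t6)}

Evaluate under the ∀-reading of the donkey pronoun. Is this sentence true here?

True

"it" takes "a trail" as antecedent — a donkey pronoun bound across the clause boundary.
Strong reading: for every (h,t) with mapped(h,t), hiked(h,t) ∧ rated(h,t).
Restrictor pairs: (h1,t1) ✓  (h2,t4) ✓  (h4,t2) ✓  (h4,t3) ✓  (h5,t6) ✓  (h6,t1) ✓  (h6,t6) ✓
Every restrictor pair satisfies the scope.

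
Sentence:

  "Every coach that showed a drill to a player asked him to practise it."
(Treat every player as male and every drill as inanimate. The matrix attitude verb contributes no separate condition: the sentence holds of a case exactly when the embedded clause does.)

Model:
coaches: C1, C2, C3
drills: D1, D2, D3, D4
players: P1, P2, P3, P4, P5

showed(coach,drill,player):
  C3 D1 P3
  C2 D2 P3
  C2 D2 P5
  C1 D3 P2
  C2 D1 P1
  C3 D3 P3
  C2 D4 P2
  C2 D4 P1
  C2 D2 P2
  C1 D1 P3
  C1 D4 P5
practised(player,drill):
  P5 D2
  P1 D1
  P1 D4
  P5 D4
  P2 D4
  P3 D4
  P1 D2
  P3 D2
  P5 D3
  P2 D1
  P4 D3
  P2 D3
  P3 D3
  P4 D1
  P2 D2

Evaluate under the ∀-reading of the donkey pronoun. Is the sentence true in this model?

"him" takes "a player" as antecedent and "it" takes "a drill"; both are donkey pronouns co-varying with the restrictor.
Strong reading: for every (c,d,p) with showed(c,d,p), practised(p,d).
Restrictor triples: (C1,D1,P3)→practised(P3,D1) ✗  (C1,D3,P2)→practised(P2,D3) ✓  (C1,D4,P5)→practised(P5,D4) ✓  (C2,D1,P1)→practised(P1,D1) ✓  (C2,D2,P2)→practised(P2,D2) ✓  (C2,D2,P3)→practised(P3,D2) ✓  (C2,D2,P5)→practised(P5,D2) ✓  (C2,D4,P1)→practised(P1,D4) ✓  (C2,D4,P2)→practised(P2,D4) ✓  (C3,D1,P3)→practised(P3,D1) ✗  (C3,D3,P3)→practised(P3,D3) ✓
Counterexample: (C1,D1,P3) — practised(P3,D1) does not hold.

False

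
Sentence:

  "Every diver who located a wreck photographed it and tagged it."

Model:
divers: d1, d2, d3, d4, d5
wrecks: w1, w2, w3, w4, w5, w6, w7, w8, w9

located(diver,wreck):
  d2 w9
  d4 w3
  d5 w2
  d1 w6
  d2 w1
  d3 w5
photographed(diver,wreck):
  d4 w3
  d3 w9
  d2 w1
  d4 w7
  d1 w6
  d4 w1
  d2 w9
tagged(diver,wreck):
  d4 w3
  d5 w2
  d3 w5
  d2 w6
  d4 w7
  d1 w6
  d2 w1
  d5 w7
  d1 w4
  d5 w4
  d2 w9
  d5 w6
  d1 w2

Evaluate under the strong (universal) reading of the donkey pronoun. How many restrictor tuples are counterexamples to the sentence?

"it" takes "a wreck" as antecedent — a donkey pronoun bound across the clause boundary.
Strong reading: for every (d,w) with located(d,w), photographed(d,w) ∧ tagged(d,w).
Restrictor pairs: (d1,w6) ✓  (d2,w1) ✓  (d2,w9) ✓  (d3,w5) ✗  (d4,w3) ✓  (d5,w2) ✗
Counterexamples (restrictor pairs failing the scope): 2.

2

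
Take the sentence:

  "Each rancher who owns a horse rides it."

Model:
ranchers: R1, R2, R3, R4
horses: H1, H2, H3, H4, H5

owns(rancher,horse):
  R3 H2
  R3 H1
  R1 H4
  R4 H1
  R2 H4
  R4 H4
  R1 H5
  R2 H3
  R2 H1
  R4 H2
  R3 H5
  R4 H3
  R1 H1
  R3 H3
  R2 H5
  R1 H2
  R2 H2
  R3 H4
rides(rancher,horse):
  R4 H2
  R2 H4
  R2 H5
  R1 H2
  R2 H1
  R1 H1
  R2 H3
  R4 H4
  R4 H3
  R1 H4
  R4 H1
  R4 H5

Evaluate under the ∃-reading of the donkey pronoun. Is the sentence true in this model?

"it" takes "a horse" as antecedent — a donkey pronoun bound across the clause boundary.
Weak reading: every rancher r with some owns-horse has at least one owns-horse h such that rides(r,h).
Per rancher: R1:✓  R2:✓  R3:✗  R4:✓
R3 has no witness among its owns-horses.

False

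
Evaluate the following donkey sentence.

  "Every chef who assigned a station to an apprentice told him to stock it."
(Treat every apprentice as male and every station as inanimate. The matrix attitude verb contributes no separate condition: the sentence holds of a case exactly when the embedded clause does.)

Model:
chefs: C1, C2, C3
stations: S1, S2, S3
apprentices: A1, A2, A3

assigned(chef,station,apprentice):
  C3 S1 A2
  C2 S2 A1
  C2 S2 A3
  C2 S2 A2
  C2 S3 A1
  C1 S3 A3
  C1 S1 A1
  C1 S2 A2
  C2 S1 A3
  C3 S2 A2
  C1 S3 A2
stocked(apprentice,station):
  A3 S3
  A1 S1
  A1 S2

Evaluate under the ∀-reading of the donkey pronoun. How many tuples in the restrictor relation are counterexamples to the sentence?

"him" takes "an apprentice" as antecedent and "it" takes "a station"; both are donkey pronouns co-varying with the restrictor.
Strong reading: for every (c,s,a) with assigned(c,s,a), stocked(a,s).
Restrictor triples: (C1,S1,A1)→stocked(A1,S1) ✓  (C1,S2,A2)→stocked(A2,S2) ✗  (C1,S3,A2)→stocked(A2,S3) ✗  (C1,S3,A3)→stocked(A3,S3) ✓  (C2,S1,A3)→stocked(A3,S1) ✗  (C2,S2,A1)→stocked(A1,S2) ✓  (C2,S2,A2)→stocked(A2,S2) ✗  (C2,S2,A3)→stocked(A3,S2) ✗  (C2,S3,A1)→stocked(A1,S3) ✗  (C3,S1,A2)→stocked(A2,S1) ✗  (C3,S2,A2)→stocked(A2,S2) ✗
Counterexamples (restrictor triples failing the scope): 8.

8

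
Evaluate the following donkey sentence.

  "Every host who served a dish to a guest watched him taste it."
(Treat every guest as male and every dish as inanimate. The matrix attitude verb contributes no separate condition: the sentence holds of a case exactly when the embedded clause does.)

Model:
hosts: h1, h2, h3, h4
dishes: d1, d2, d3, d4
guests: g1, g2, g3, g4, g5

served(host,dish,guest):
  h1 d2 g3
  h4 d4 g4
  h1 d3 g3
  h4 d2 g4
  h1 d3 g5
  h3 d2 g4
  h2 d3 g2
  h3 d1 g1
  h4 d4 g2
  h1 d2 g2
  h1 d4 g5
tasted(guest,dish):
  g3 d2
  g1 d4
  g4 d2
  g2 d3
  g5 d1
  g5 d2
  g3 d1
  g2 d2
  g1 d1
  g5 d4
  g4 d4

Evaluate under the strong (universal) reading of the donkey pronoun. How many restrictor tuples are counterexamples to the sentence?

3

"him" takes "a guest" as antecedent and "it" takes "a dish"; both are donkey pronouns co-varying with the restrictor.
Strong reading: for every (h,d,g) with served(h,d,g), tasted(g,d).
Restrictor triples: (h1,d2,g2)→tasted(g2,d2) ✓  (h1,d2,g3)→tasted(g3,d2) ✓  (h1,d3,g3)→tasted(g3,d3) ✗  (h1,d3,g5)→tasted(g5,d3) ✗  (h1,d4,g5)→tasted(g5,d4) ✓  (h2,d3,g2)→tasted(g2,d3) ✓  (h3,d1,g1)→tasted(g1,d1) ✓  (h3,d2,g4)→tasted(g4,d2) ✓  (h4,d2,g4)→tasted(g4,d2) ✓  (h4,d4,g2)→tasted(g2,d4) ✗  (h4,d4,g4)→tasted(g4,d4) ✓
Counterexamples (restrictor triples failing the scope): 3.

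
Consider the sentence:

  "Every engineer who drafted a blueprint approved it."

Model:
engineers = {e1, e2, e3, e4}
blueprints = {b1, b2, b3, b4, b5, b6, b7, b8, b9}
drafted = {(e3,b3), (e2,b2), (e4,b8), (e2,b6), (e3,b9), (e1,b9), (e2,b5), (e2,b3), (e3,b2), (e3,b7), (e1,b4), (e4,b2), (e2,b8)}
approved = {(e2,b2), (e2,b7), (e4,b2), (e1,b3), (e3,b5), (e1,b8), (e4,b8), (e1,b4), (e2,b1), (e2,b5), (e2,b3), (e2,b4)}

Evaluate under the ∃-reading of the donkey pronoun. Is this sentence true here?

False

"it" takes "a blueprint" as antecedent — a donkey pronoun bound across the clause boundary.
Weak reading: every engineer e with some drafted-blueprint has at least one drafted-blueprint b such that approved(e,b).
Per engineer: e1:✓  e2:✓  e3:✗  e4:✓
e3 has no witness among its drafted-blueprints.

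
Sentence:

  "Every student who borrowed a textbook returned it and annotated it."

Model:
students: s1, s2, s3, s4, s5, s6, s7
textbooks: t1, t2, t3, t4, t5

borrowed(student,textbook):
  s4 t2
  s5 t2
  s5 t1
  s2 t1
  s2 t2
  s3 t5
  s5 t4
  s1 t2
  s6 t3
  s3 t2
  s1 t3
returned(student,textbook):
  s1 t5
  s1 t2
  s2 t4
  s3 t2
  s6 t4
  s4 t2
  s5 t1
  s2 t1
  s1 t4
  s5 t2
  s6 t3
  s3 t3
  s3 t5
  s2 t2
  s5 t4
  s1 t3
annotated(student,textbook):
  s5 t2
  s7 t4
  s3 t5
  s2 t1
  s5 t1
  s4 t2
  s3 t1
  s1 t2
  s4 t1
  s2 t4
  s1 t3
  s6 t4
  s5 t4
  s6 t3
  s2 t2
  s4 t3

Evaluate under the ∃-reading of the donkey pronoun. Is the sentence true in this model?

True

"it" takes "a textbook" as antecedent — a donkey pronoun bound across the clause boundary.
Weak reading: every student s with some borrowed-textbook has at least one borrowed-textbook t such that returned(s,t) ∧ annotated(s,t).
Per student: s1:✓  s2:✓  s3:✓  s4:✓  s5:✓  s6:✓
Every student in the restrictor has a witness.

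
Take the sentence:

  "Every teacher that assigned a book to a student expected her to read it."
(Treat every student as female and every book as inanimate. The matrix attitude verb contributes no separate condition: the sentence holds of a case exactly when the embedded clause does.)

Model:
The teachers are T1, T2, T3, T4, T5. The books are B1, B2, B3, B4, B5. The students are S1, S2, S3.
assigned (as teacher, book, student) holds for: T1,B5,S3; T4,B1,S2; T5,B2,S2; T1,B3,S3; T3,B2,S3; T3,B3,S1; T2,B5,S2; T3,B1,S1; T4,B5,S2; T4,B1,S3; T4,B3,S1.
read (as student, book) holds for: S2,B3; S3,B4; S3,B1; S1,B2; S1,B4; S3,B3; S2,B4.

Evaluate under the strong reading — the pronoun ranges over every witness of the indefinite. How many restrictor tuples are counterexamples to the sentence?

9

"her" takes "a student" as antecedent and "it" takes "a book"; both are donkey pronouns co-varying with the restrictor.
Strong reading: for every (t,b,s) with assigned(t,b,s), read(s,b).
Restrictor triples: (T1,B3,S3)→read(S3,B3) ✓  (T1,B5,S3)→read(S3,B5) ✗  (T2,B5,S2)→read(S2,B5) ✗  (T3,B1,S1)→read(S1,B1) ✗  (T3,B2,S3)→read(S3,B2) ✗  (T3,B3,S1)→read(S1,B3) ✗  (T4,B1,S2)→read(S2,B1) ✗  (T4,B1,S3)→read(S3,B1) ✓  (T4,B3,S1)→read(S1,B3) ✗  (T4,B5,S2)→read(S2,B5) ✗  (T5,B2,S2)→read(S2,B2) ✗
Counterexamples (restrictor triples failing the scope): 9.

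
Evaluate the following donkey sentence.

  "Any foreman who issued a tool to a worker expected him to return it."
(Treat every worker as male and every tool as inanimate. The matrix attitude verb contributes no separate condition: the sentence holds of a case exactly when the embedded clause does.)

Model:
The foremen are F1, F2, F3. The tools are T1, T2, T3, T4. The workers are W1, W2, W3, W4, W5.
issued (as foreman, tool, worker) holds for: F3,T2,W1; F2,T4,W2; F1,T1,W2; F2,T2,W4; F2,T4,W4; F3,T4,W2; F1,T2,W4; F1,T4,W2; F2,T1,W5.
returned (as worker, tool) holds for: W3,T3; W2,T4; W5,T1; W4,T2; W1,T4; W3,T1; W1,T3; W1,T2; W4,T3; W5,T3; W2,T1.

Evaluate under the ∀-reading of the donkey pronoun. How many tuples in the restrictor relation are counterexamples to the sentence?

"him" takes "a worker" as antecedent and "it" takes "a tool"; both are donkey pronouns co-varying with the restrictor.
Strong reading: for every (f,t,w) with issued(f,t,w), returned(w,t).
Restrictor triples: (F1,T1,W2)→returned(W2,T1) ✓  (F1,T2,W4)→returned(W4,T2) ✓  (F1,T4,W2)→returned(W2,T4) ✓  (F2,T1,W5)→returned(W5,T1) ✓  (F2,T2,W4)→returned(W4,T2) ✓  (F2,T4,W2)→returned(W2,T4) ✓  (F2,T4,W4)→returned(W4,T4) ✗  (F3,T2,W1)→returned(W1,T2) ✓  (F3,T4,W2)→returned(W2,T4) ✓
Counterexamples (restrictor triples failing the scope): 1.

1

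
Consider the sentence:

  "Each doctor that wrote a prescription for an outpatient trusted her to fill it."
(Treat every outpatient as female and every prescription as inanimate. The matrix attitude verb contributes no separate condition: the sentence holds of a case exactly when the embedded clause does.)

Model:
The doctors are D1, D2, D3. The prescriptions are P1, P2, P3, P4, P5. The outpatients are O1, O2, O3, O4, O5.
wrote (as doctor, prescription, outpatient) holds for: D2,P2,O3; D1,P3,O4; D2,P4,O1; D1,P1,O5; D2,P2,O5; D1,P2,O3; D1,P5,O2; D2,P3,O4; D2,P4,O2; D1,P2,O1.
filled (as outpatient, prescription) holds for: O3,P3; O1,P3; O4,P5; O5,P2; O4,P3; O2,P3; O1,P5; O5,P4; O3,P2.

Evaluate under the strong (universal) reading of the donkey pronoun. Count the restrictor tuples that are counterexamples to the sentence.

5

"her" takes "an outpatient" as antecedent and "it" takes "a prescription"; both are donkey pronouns co-varying with the restrictor.
Strong reading: for every (d,p,o) with wrote(d,p,o), filled(o,p).
Restrictor triples: (D1,P1,O5)→filled(O5,P1) ✗  (D1,P2,O1)→filled(O1,P2) ✗  (D1,P2,O3)→filled(O3,P2) ✓  (D1,P3,O4)→filled(O4,P3) ✓  (D1,P5,O2)→filled(O2,P5) ✗  (D2,P2,O3)→filled(O3,P2) ✓  (D2,P2,O5)→filled(O5,P2) ✓  (D2,P3,O4)→filled(O4,P3) ✓  (D2,P4,O1)→filled(O1,P4) ✗  (D2,P4,O2)→filled(O2,P4) ✗
Counterexamples (restrictor triples failing the scope): 5.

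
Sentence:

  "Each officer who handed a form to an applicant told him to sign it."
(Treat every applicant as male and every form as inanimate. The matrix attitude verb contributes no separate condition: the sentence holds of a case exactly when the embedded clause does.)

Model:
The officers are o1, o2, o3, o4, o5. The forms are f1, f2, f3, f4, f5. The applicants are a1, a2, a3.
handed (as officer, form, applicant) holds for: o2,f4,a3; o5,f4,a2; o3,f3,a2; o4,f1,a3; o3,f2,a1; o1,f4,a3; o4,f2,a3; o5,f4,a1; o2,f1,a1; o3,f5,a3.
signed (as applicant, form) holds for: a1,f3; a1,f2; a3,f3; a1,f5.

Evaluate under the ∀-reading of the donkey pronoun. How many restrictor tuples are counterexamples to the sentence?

"him" takes "an applicant" as antecedent and "it" takes "a form"; both are donkey pronouns co-varying with the restrictor.
Strong reading: for every (o,f,a) with handed(o,f,a), signed(a,f).
Restrictor triples: (o1,f4,a3)→signed(a3,f4) ✗  (o2,f1,a1)→signed(a1,f1) ✗  (o2,f4,a3)→signed(a3,f4) ✗  (o3,f2,a1)→signed(a1,f2) ✓  (o3,f3,a2)→signed(a2,f3) ✗  (o3,f5,a3)→signed(a3,f5) ✗  (o4,f1,a3)→signed(a3,f1) ✗  (o4,f2,a3)→signed(a3,f2) ✗  (o5,f4,a1)→signed(a1,f4) ✗  (o5,f4,a2)→signed(a2,f4) ✗
Counterexamples (restrictor triples failing the scope): 9.

9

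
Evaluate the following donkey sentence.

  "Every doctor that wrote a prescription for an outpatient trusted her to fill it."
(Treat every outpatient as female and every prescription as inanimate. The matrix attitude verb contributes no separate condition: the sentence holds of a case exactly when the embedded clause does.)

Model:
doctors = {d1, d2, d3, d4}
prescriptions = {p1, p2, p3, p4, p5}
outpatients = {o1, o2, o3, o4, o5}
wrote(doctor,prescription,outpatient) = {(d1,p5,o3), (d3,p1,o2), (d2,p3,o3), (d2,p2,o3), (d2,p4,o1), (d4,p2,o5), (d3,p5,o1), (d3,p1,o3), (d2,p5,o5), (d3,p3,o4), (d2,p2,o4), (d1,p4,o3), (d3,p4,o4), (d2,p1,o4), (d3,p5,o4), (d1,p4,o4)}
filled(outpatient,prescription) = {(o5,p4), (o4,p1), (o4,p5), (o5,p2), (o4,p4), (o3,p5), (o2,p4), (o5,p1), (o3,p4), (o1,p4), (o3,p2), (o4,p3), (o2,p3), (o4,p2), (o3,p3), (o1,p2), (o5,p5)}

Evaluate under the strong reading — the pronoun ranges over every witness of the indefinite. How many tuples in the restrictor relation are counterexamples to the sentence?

3

"her" takes "an outpatient" as antecedent and "it" takes "a prescription"; both are donkey pronouns co-varying with the restrictor.
Strong reading: for every (d,p,o) with wrote(d,p,o), filled(o,p).
Restrictor triples: (d1,p4,o3)→filled(o3,p4) ✓  (d1,p4,o4)→filled(o4,p4) ✓  (d1,p5,o3)→filled(o3,p5) ✓  (d2,p1,o4)→filled(o4,p1) ✓  (d2,p2,o3)→filled(o3,p2) ✓  (d2,p2,o4)→filled(o4,p2) ✓  (d2,p3,o3)→filled(o3,p3) ✓  (d2,p4,o1)→filled(o1,p4) ✓  (d2,p5,o5)→filled(o5,p5) ✓  (d3,p1,o2)→filled(o2,p1) ✗  (d3,p1,o3)→filled(o3,p1) ✗  (d3,p3,o4)→filled(o4,p3) ✓  (d3,p4,o4)→filled(o4,p4) ✓  (d3,p5,o1)→filled(o1,p5) ✗  (d3,p5,o4)→filled(o4,p5) ✓  (d4,p2,o5)→filled(o5,p2) ✓
Counterexamples (restrictor triples failing the scope): 3.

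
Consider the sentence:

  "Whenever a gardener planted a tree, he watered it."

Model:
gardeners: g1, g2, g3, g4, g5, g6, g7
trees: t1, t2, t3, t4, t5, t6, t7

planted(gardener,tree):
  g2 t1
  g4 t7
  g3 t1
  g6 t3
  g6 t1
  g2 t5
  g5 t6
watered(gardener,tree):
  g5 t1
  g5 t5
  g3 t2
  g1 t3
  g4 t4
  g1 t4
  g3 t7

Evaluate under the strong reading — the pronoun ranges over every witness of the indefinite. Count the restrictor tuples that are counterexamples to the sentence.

"it" takes "a tree" as antecedent — a donkey pronoun bound across the clause boundary.
Strong reading: for every (g,t) with planted(g,t), watered(g,t).
Restrictor pairs: (g2,t1) ✗  (g2,t5) ✗  (g3,t1) ✗  (g4,t7) ✗  (g5,t6) ✗  (g6,t1) ✗  (g6,t3) ✗
Counterexamples (restrictor pairs failing the scope): 7.

7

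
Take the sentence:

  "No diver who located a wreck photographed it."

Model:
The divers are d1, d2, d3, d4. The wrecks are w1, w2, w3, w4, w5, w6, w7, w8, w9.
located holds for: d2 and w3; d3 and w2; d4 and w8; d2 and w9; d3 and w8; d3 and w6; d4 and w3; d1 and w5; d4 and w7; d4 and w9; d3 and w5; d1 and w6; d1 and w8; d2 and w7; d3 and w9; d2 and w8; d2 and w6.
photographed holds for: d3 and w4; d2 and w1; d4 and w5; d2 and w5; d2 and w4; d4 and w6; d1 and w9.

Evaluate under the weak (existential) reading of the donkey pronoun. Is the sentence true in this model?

True

"it" takes "a wreck" as antecedent — a donkey pronoun bound across the clause boundary.
Truth condition: for no (d,w) with located(d,w) does photographed(d,w) hold.
Restrictor pairs — does the scope hold? (d1,w5):fails  (d1,w6):fails  (d1,w8):fails  (d2,w3):fails  (d2,w6):fails  (d2,w7):fails  (d2,w8):fails  (d2,w9):fails  (d3,w2):fails  (d3,w5):fails  (d3,w6):fails  (d3,w8):fails  (d3,w9):fails  (d4,w3):fails  (d4,w7):fails  (d4,w8):fails  (d4,w9):fails
Scope holds for no restrictor pair, so the sentence is true.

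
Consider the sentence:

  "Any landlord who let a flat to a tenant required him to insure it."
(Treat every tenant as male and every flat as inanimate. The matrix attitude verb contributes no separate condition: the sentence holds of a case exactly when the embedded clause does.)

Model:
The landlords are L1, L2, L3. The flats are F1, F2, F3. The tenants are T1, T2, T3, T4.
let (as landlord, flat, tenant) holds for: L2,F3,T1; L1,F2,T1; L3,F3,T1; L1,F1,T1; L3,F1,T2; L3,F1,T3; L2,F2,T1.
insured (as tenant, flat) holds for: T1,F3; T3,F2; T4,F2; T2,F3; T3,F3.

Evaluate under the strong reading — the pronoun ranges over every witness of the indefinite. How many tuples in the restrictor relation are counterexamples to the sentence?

5

"him" takes "a tenant" as antecedent and "it" takes "a flat"; both are donkey pronouns co-varying with the restrictor.
Strong reading: for every (l,f,t) with let(l,f,t), insured(t,f).
Restrictor triples: (L1,F1,T1)→insured(T1,F1) ✗  (L1,F2,T1)→insured(T1,F2) ✗  (L2,F2,T1)→insured(T1,F2) ✗  (L2,F3,T1)→insured(T1,F3) ✓  (L3,F1,T2)→insured(T2,F1) ✗  (L3,F1,T3)→insured(T3,F1) ✗  (L3,F3,T1)→insured(T1,F3) ✓
Counterexamples (restrictor triples failing the scope): 5.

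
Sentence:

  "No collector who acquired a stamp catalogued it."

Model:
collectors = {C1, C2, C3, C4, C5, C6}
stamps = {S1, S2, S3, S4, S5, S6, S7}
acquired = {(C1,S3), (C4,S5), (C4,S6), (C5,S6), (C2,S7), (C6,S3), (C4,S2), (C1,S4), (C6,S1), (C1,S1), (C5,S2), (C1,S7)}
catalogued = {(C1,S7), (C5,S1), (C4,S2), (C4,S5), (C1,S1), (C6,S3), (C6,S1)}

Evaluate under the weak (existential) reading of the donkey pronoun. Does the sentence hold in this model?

"it" takes "a stamp" as antecedent — a donkey pronoun bound across the clause boundary.
Truth condition: for no (c,s) with acquired(c,s) does catalogued(c,s) hold.
Restrictor pairs — does the scope hold? (C1,S1):holds  (C1,S3):fails  (C1,S4):fails  (C1,S7):holds  (C2,S7):fails  (C4,S2):holds  (C4,S5):holds  (C4,S6):fails  (C5,S2):fails  (C5,S6):fails  (C6,S1):holds  (C6,S3):holds
Scope holds for 6 pair(s), so the sentence is false.

False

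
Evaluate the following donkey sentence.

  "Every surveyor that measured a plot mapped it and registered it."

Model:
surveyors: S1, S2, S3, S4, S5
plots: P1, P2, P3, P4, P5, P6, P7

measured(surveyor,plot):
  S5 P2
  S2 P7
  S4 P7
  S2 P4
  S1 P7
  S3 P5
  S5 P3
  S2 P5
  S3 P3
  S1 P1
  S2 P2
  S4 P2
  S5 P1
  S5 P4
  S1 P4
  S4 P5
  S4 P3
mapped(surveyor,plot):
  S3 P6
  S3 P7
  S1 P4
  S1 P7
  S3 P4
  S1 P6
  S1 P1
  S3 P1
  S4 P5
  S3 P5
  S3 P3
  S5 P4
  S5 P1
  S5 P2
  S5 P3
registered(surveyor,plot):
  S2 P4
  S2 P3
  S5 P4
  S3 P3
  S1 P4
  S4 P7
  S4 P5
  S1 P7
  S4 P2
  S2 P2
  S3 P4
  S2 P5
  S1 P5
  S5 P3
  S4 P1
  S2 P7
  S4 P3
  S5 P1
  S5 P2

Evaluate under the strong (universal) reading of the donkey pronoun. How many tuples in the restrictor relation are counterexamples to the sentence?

"it" takes "a plot" as antecedent — a donkey pronoun bound across the clause boundary.
Strong reading: for every (s,p) with measured(s,p), mapped(s,p) ∧ registered(s,p).
Restrictor pairs: (S1,P1) ✗  (S1,P4) ✓  (S1,P7) ✓  (S2,P2) ✗  (S2,P4) ✗  (S2,P5) ✗  (S2,P7) ✗  (S3,P3) ✓  (S3,P5) ✗  (S4,P2) ✗  (S4,P3) ✗  (S4,P5) ✓  (S4,P7) ✗  (S5,P1) ✓  (S5,P2) ✓  (S5,P3) ✓  (S5,P4) ✓
Counterexamples (restrictor pairs failing the scope): 9.

9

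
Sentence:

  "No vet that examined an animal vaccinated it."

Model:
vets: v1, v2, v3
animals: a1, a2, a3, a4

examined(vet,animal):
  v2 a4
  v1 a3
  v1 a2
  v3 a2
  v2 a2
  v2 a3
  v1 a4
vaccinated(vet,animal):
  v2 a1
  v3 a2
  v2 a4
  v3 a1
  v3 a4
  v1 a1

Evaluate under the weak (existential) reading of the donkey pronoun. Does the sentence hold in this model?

"it" takes "an animal" as antecedent — a donkey pronoun bound across the clause boundary.
Truth condition: for no (v,a) with examined(v,a) does vaccinated(v,a) hold.
Restrictor pairs — does the scope hold? (v1,a2):fails  (v1,a3):fails  (v1,a4):fails  (v2,a2):fails  (v2,a3):fails  (v2,a4):holds  (v3,a2):holds
Scope holds for 2 pair(s), so the sentence is false.

False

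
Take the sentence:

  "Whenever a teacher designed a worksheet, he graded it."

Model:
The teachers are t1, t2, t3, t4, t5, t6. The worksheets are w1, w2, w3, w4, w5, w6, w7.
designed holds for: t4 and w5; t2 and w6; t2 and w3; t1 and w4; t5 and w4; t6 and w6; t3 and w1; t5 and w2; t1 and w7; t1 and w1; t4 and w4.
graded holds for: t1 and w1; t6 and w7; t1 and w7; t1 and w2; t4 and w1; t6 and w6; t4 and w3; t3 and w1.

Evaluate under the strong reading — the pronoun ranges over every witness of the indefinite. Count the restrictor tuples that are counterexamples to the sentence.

7

"it" takes "a worksheet" as antecedent — a donkey pronoun bound across the clause boundary.
Strong reading: for every (t,w) with designed(t,w), graded(t,w).
Restrictor pairs: (t1,w1) ✓  (t1,w4) ✗  (t1,w7) ✓  (t2,w3) ✗  (t2,w6) ✗  (t3,w1) ✓  (t4,w4) ✗  (t4,w5) ✗  (t5,w2) ✗  (t5,w4) ✗  (t6,w6) ✓
Counterexamples (restrictor pairs failing the scope): 7.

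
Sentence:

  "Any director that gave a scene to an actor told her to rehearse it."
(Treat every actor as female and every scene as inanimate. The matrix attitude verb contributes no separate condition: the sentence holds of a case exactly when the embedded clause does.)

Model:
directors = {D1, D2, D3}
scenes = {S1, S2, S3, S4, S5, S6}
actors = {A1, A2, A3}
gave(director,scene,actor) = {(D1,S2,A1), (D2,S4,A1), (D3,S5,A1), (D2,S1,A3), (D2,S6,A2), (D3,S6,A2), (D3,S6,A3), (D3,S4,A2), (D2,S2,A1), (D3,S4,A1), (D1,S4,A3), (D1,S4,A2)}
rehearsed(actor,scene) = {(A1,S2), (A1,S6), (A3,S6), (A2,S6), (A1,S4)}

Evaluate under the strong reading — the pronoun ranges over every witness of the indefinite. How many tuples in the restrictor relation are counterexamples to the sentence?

"her" takes "an actor" as antecedent and "it" takes "a scene"; both are donkey pronouns co-varying with the restrictor.
Strong reading: for every (d,s,a) with gave(d,s,a), rehearsed(a,s).
Restrictor triples: (D1,S2,A1)→rehearsed(A1,S2) ✓  (D1,S4,A2)→rehearsed(A2,S4) ✗  (D1,S4,A3)→rehearsed(A3,S4) ✗  (D2,S1,A3)→rehearsed(A3,S1) ✗  (D2,S2,A1)→rehearsed(A1,S2) ✓  (D2,S4,A1)→rehearsed(A1,S4) ✓  (D2,S6,A2)→rehearsed(A2,S6) ✓  (D3,S4,A1)→rehearsed(A1,S4) ✓  (D3,S4,A2)→rehearsed(A2,S4) ✗  (D3,S5,A1)→rehearsed(A1,S5) ✗  (D3,S6,A2)→rehearsed(A2,S6) ✓  (D3,S6,A3)→rehearsed(A3,S6) ✓
Counterexamples (restrictor triples failing the scope): 5.

5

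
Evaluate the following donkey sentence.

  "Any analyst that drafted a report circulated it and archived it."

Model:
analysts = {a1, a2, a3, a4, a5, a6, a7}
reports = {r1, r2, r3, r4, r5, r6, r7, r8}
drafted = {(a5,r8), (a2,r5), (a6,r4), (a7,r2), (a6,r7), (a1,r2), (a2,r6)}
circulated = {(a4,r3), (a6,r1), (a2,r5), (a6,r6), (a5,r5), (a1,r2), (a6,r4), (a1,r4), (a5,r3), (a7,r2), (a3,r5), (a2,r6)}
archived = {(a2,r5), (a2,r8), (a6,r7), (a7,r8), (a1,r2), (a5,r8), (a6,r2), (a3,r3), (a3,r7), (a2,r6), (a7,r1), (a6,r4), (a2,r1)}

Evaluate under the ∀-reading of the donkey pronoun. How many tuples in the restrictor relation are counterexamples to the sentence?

3

"it" takes "a report" as antecedent — a donkey pronoun bound across the clause boundary.
Strong reading: for every (a,r) with drafted(a,r), circulated(a,r) ∧ archived(a,r).
Restrictor pairs: (a1,r2) ✓  (a2,r5) ✓  (a2,r6) ✓  (a5,r8) ✗  (a6,r4) ✓  (a6,r7) ✗  (a7,r2) ✗
Counterexamples (restrictor pairs failing the scope): 3.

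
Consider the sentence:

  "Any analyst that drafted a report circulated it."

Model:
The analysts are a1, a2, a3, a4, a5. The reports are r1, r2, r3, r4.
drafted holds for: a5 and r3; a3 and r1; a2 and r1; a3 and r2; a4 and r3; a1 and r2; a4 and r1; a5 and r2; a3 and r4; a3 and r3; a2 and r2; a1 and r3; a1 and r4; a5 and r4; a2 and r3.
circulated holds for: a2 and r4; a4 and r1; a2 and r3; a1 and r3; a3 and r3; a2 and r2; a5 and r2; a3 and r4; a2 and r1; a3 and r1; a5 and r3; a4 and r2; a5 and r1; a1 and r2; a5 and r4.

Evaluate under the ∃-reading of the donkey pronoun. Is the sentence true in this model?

True

"it" takes "a report" as antecedent — a donkey pronoun bound across the clause boundary.
Weak reading: every analyst a with some drafted-report has at least one drafted-report r such that circulated(a,r).
Per analyst: a1:✓  a2:✓  a3:✓  a4:✓  a5:✓
Every analyst in the restrictor has a witness.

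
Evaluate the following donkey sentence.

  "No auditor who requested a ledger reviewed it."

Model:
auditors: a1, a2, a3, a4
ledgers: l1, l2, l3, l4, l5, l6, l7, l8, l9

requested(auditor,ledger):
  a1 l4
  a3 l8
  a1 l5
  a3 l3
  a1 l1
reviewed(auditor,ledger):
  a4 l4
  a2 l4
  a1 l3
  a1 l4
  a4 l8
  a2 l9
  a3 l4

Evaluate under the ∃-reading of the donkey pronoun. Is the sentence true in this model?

"it" takes "a ledger" as antecedent — a donkey pronoun bound across the clause boundary.
Truth condition: for no (a,l) with requested(a,l) does reviewed(a,l) hold.
Restrictor pairs — does the scope hold? (a1,l1):fails  (a1,l4):holds  (a1,l5):fails  (a3,l3):fails  (a3,l8):fails
Scope holds for 1 pair(s), so the sentence is false.

False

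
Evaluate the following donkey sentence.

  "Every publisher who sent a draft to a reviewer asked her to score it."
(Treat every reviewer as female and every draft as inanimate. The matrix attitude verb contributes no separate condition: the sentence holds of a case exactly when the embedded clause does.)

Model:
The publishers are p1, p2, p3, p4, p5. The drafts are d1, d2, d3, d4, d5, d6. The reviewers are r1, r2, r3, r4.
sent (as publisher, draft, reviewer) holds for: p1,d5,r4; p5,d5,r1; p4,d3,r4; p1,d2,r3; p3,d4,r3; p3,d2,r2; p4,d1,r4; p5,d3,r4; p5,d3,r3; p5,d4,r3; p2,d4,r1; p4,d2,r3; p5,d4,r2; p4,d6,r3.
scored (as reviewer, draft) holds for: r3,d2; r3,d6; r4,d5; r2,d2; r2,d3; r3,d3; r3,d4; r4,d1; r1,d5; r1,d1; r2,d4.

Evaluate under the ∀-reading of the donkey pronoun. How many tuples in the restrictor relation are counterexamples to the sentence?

"her" takes "a reviewer" as antecedent and "it" takes "a draft"; both are donkey pronouns co-varying with the restrictor.
Strong reading: for every (p,d,r) with sent(p,d,r), scored(r,d).
Restrictor triples: (p1,d2,r3)→scored(r3,d2) ✓  (p1,d5,r4)→scored(r4,d5) ✓  (p2,d4,r1)→scored(r1,d4) ✗  (p3,d2,r2)→scored(r2,d2) ✓  (p3,d4,r3)→scored(r3,d4) ✓  (p4,d1,r4)→scored(r4,d1) ✓  (p4,d2,r3)→scored(r3,d2) ✓  (p4,d3,r4)→scored(r4,d3) ✗  (p4,d6,r3)→scored(r3,d6) ✓  (p5,d3,r3)→scored(r3,d3) ✓  (p5,d3,r4)→scored(r4,d3) ✗  (p5,d4,r2)→scored(r2,d4) ✓  (p5,d4,r3)→scored(r3,d4) ✓  (p5,d5,r1)→scored(r1,d5) ✓
Counterexamples (restrictor triples failing the scope): 3.

3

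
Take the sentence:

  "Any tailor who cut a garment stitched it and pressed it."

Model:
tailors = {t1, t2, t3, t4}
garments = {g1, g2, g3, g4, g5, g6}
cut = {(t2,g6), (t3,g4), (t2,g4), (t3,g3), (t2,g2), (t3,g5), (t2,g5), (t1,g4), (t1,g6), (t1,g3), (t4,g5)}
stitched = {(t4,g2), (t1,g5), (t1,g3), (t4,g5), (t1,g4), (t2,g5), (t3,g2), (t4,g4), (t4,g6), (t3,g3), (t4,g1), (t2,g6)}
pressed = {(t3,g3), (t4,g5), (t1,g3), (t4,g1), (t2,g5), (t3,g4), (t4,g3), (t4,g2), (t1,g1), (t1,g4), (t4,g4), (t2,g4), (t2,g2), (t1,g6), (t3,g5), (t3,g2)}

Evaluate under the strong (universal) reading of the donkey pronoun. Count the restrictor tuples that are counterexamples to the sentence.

"it" takes "a garment" as antecedent — a donkey pronoun bound across the clause boundary.
Strong reading: for every (t,g) with cut(t,g), stitched(t,g) ∧ pressed(t,g).
Restrictor pairs: (t1,g3) ✓  (t1,g4) ✓  (t1,g6) ✗  (t2,g2) ✗  (t2,g4) ✗  (t2,g5) ✓  (t2,g6) ✗  (t3,g3) ✓  (t3,g4) ✗  (t3,g5) ✗  (t4,g5) ✓
Counterexamples (restrictor pairs failing the scope): 6.

6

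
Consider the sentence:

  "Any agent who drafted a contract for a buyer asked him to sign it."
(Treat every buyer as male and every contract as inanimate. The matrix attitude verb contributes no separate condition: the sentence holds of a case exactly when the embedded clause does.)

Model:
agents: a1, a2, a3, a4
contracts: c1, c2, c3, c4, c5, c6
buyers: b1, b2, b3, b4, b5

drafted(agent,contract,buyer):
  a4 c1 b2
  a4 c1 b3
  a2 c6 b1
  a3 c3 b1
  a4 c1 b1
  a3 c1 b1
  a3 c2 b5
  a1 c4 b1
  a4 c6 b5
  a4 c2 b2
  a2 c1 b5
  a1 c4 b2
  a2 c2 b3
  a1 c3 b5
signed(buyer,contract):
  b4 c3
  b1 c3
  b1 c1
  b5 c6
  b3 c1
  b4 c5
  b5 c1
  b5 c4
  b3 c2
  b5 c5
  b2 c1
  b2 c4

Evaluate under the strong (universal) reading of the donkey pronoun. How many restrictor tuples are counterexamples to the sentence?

5

"him" takes "a buyer" as antecedent and "it" takes "a contract"; both are donkey pronouns co-varying with the restrictor.
Strong reading: for every (a,c,b) with drafted(a,c,b), signed(b,c).
Restrictor triples: (a1,c3,b5)→signed(b5,c3) ✗  (a1,c4,b1)→signed(b1,c4) ✗  (a1,c4,b2)→signed(b2,c4) ✓  (a2,c1,b5)→signed(b5,c1) ✓  (a2,c2,b3)→signed(b3,c2) ✓  (a2,c6,b1)→signed(b1,c6) ✗  (a3,c1,b1)→signed(b1,c1) ✓  (a3,c2,b5)→signed(b5,c2) ✗  (a3,c3,b1)→signed(b1,c3) ✓  (a4,c1,b1)→signed(b1,c1) ✓  (a4,c1,b2)→signed(b2,c1) ✓  (a4,c1,b3)→signed(b3,c1) ✓  (a4,c2,b2)→signed(b2,c2) ✗  (a4,c6,b5)→signed(b5,c6) ✓
Counterexamples (restrictor triples failing the scope): 5.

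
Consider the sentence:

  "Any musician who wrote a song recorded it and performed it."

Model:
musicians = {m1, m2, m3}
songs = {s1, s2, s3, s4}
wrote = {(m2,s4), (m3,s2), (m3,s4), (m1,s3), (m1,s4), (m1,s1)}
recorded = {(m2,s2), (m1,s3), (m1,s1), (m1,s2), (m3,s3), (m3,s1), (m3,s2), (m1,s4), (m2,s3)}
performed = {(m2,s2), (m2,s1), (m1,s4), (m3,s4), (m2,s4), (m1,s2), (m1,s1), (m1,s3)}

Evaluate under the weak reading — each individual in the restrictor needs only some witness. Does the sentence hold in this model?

False

"it" takes "a song" as antecedent — a donkey pronoun bound across the clause boundary.
Weak reading: every musician m with some wrote-song has at least one wrote-song s such that recorded(m,s) ∧ performed(m,s).
Per musician: m1:✓  m2:✗  m3:✗
m2 has no witness among its wrote-songs.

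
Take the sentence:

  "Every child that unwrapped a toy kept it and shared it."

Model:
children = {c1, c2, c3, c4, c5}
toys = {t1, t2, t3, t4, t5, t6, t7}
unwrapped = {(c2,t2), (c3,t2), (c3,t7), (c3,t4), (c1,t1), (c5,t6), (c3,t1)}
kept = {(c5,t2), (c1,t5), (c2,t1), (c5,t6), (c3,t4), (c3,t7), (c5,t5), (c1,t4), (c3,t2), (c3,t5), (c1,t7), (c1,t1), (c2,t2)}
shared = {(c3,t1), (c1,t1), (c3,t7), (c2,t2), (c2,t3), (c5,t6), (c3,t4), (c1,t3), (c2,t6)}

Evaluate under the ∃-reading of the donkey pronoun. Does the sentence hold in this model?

True

"it" takes "a toy" as antecedent — a donkey pronoun bound across the clause boundary.
Weak reading: every child c with some unwrapped-toy has at least one unwrapped-toy t such that kept(c,t) ∧ shared(c,t).
Per child: c1:✓  c2:✓  c3:✓  c5:✓
Every child in the restrictor has a witness.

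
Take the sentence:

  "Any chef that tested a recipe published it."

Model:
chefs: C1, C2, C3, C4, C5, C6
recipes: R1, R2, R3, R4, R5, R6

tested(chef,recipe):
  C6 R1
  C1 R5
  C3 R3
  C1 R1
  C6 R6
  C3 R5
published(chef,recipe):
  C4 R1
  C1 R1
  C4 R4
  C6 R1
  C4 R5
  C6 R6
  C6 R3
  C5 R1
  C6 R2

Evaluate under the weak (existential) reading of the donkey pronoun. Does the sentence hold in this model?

False

"it" takes "a recipe" as antecedent — a donkey pronoun bound across the clause boundary.
Weak reading: every chef c with some tested-recipe has at least one tested-recipe r such that published(c,r).
Per chef: C1:✓  C3:✗  C6:✓
C3 has no witness among its tested-recipes.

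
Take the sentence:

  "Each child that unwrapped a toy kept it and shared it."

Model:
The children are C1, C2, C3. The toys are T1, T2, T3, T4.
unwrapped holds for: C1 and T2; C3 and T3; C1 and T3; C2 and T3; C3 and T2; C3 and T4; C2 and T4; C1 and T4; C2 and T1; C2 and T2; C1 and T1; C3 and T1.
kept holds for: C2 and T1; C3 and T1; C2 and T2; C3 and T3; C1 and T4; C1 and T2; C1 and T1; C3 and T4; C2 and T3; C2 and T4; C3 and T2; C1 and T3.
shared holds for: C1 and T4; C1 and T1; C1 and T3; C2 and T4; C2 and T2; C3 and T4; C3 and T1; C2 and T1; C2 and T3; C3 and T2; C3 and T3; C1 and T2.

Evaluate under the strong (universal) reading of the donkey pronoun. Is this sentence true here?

"it" takes "a toy" as antecedent — a donkey pronoun bound across the clause boundary.
Strong reading: for every (c,t) with unwrapped(c,t), kept(c,t) ∧ shared(c,t).
Restrictor pairs: (C1,T1) ✓  (C1,T2) ✓  (C1,T3) ✓  (C1,T4) ✓  (C2,T1) ✓  (C2,T2) ✓  (C2,T3) ✓  (C2,T4) ✓  (C3,T1) ✓  (C3,T2) ✓  (C3,T3) ✓  (C3,T4) ✓
Every restrictor pair satisfies the scope.

True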